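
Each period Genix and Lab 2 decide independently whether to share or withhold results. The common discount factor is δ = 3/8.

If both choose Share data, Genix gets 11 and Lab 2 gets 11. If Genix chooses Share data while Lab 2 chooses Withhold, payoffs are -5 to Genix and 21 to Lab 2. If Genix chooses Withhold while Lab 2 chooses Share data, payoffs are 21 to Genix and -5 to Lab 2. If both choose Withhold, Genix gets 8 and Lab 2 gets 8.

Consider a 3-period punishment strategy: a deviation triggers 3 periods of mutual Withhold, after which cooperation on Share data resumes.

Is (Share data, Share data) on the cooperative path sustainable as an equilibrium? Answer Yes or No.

No

A one-shot deviation gives 21 now, then 8 for 3 periods, then back to 11.
Gain from deviating: (21−11) today; loss: (11−8) in each of the next 3 periods.
No-deviation condition: (11−8)(δ+…+δ^3) ≥ 21−11, i.e. δ+…+δ^3 ≥ 10/3.
At δ = 3/8: δ+…+δ^3 = 0.5684 < 3.3333.
So cooperation is not sustainable.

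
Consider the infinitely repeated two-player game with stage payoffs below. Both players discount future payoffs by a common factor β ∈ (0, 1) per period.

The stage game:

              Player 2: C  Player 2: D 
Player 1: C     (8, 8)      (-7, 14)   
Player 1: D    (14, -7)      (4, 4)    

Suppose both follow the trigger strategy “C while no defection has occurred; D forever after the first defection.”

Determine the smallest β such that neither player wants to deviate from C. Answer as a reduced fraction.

3/5

One-period gain from deviating is 14 − 8 = 6. The loss is 8 − 4 = 4 in every subsequent period, with present value 4·β/(1−β).
Deviation is unprofitable when 4·β/(1−β) ≥ 6, i.e. β/(1−β) ≥ 3/2.
Equivalently β ≥ 6/(6+4) = 3/5.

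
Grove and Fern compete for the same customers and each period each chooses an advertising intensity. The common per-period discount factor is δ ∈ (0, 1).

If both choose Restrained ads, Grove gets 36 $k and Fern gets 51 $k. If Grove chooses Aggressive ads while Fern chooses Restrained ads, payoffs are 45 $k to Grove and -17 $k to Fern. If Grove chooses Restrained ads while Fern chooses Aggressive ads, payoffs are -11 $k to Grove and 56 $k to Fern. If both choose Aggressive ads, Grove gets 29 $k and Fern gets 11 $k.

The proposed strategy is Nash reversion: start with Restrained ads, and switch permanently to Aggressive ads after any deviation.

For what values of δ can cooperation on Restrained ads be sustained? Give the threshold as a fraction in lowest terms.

Grove's threshold: (45−36)/(45−29) = 9/16.
Fern's threshold: (56−51)/(56−11) = 1/9.
9/16 > 1/9, so Grove binds and δ* = 9/16.

9/16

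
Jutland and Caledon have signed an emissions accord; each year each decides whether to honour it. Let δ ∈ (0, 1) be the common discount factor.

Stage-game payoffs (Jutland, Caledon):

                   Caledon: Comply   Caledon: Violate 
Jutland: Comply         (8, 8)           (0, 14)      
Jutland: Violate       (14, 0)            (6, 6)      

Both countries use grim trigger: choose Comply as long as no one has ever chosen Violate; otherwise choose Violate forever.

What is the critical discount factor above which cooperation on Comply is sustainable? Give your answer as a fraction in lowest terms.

One-period gain from deviating is 14 − 8 = 6. The loss is 8 − 6 = 2 in every subsequent period, with present value 2·δ/(1−δ).
Deviation is unprofitable when 2·δ/(1−δ) ≥ 6, i.e. δ/(1−δ) ≥ 3.
Equivalently δ ≥ 6/(6+2) = 3/4.

3/4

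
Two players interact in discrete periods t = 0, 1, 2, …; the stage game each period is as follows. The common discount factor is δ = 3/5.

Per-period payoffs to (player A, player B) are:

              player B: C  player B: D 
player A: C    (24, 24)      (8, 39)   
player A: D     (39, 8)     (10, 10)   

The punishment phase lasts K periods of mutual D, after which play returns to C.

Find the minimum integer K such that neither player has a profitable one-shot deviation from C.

No profitable deviation requires (24−10)(δ+…+δ^K) ≥ 39−24, i.e. δ+…+δ^K ≥ 15/14 ≈ 1.0714.
With δ = 3/5, the partial sums are K=1: 0.6000, K=2: 0.9600, K=3: 1.1760.
K = 3 is the first length at which the sum reaches 1.0714.

3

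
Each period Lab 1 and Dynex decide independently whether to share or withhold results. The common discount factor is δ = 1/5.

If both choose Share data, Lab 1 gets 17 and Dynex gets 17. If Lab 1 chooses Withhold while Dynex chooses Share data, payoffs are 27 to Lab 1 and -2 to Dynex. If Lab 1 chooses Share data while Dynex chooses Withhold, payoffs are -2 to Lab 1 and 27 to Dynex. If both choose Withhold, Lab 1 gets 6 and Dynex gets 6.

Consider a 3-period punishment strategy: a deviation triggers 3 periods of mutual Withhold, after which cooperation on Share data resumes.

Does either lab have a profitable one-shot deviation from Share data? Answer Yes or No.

Yes

IC: δ+…+δ^3 ≥ (27−17)/(17−6) = 10/11.
At δ = 1/5: partial sum = 0.2480 < 0.9091. Cooperation not sustainable.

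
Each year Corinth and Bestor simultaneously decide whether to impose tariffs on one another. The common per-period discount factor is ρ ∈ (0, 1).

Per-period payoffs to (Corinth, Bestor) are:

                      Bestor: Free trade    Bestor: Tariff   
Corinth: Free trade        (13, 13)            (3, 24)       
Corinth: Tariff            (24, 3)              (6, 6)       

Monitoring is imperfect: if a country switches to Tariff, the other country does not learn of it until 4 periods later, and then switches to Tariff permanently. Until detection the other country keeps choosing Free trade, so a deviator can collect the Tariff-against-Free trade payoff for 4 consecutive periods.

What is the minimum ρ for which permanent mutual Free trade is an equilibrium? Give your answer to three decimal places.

0.884

Deviating for the 4 undetected periods gains 24−13 = 11 per period over cooperation, then loses 13−6 = 7 per period forever once punishment starts.
Gain: 11(1 + ρ + … + ρ^3); loss: 7·ρ^4/(1−ρ).
No profitable deviation ⇔ 11(1−ρ^4) ≤ 7·ρ^4, i.e. ρ^4 ≥ 11/(11+7) = 11/18.
Hence ρ ≥ (11/18)^(1/4) ≈ 0.884.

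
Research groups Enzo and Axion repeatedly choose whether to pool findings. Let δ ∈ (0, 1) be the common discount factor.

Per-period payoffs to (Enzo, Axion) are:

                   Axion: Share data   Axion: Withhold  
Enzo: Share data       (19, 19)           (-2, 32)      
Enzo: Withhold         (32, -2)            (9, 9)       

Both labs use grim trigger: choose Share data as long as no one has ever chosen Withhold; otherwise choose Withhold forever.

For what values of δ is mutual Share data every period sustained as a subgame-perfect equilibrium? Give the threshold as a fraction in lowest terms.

13/23

One-period gain from deviating is 32 − 19 = 13. The loss is 19 − 9 = 10 in every subsequent period, with present value 10·δ/(1−δ).
Deviation is unprofitable when 10·δ/(1−δ) ≥ 13, i.e. δ/(1−δ) ≥ 13/10.
Equivalently δ ≥ 13/(13+10) = 13/23.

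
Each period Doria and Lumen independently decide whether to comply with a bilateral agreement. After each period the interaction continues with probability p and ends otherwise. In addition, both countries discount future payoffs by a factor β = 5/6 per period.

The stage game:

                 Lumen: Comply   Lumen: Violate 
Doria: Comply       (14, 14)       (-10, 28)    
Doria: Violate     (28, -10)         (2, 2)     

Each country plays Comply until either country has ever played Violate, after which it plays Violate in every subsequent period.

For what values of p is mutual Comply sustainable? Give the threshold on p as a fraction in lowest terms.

42/65

Expected continuation weight on next period's payoff is β·p = 5/6·p, which plays the role of the discount factor.
Cooperation requires 5/6·p ≥ (28−14)/(28−2) = 7/13, hence p ≥ 42/65.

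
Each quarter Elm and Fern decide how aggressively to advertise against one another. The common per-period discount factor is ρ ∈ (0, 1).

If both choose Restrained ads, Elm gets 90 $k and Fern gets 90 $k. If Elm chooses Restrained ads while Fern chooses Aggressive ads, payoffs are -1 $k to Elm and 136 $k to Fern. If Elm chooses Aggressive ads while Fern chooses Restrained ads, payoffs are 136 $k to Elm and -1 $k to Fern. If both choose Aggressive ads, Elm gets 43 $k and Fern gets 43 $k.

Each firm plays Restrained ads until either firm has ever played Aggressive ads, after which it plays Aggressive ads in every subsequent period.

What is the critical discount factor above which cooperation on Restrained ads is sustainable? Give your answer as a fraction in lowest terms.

Under grim trigger the critical discount factor is (T−C)/(T−P) with T = 136, C = 90, P = 43.
ρ* = (136−90)/(136−43) = 46/93.

46/93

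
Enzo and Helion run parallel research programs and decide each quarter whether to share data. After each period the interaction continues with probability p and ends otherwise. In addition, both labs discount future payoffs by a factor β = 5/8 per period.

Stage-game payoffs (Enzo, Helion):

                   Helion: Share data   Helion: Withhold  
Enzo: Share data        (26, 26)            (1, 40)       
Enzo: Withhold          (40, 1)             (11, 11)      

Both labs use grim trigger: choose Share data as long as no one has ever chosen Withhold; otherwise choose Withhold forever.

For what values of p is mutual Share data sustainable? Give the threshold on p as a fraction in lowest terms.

With continuation probability p and discount β, the effective per-period discount factor is βp.
Grim-trigger IC: βp ≥ (40−26)/(40−11) = 14/29.
So p ≥ (14/29)/(5/8) = 112/145.

112/145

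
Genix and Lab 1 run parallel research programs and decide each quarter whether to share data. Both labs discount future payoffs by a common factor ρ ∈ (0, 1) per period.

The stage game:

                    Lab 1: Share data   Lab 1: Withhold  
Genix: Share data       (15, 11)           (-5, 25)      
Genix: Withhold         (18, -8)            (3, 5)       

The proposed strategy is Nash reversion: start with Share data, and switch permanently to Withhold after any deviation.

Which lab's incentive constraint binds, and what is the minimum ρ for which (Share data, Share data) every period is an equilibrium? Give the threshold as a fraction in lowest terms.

Lab 1; ρ ≥ 7/10

Genix: cooperation gives 15 each period; deviation gives 18 once then 3 forever.
  15/(1−ρ) ≥ 18 + 3ρ/(1−ρ) ⇒ ρ ≥ 3/15 = 1/5.
Lab 1: cooperation gives 11 each period; deviation gives 25 once then 5 forever.
  ρ ≥ 14/20 = 7/10.
Both must hold, so the binding constraint is Lab 1's: ρ ≥ 7/10.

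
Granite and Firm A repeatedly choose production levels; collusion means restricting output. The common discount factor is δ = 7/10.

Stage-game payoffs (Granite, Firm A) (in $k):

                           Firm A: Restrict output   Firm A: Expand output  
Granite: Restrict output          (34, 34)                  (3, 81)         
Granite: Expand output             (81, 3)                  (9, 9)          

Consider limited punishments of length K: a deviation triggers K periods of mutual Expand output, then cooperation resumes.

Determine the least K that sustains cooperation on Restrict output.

5

Need Σ_{k=1}^{K} δ^k ≥ (81−34)/(34−9) = 1.8800 at δ = 7/10.
At K = 4 the sum is 1.7731 < 1.8800; at K = 5 it is 1.9412 ≥ 1.8800.
So the minimum punishment length is K = 5.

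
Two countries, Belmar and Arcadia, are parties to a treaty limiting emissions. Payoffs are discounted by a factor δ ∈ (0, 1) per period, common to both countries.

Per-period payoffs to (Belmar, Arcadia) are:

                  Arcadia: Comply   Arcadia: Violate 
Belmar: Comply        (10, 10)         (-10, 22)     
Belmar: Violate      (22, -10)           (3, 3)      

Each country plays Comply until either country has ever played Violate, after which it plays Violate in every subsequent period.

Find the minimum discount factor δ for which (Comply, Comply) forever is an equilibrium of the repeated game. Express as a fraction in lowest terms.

One-period gain from deviating is 22 − 10 = 12. The loss is 10 − 3 = 7 in every subsequent period, with present value 7·δ/(1−δ).
Deviation is unprofitable when 7·δ/(1−δ) ≥ 12, i.e. δ/(1−δ) ≥ 12/7.
Equivalently δ ≥ 12/(12+7) = 12/19.

12/19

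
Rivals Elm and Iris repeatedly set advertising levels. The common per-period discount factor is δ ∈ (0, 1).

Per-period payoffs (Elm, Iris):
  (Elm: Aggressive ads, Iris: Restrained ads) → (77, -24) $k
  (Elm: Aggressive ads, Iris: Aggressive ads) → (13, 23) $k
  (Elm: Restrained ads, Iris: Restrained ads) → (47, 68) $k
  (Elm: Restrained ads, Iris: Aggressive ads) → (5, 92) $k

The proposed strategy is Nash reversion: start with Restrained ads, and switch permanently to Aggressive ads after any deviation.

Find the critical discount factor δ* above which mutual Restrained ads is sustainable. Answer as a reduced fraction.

15/32

Elm's threshold: (77−47)/(77−13) = 15/32.
Iris's threshold: (92−68)/(92−23) = 8/23.
15/32 > 8/23, so Elm binds and δ* = 15/32.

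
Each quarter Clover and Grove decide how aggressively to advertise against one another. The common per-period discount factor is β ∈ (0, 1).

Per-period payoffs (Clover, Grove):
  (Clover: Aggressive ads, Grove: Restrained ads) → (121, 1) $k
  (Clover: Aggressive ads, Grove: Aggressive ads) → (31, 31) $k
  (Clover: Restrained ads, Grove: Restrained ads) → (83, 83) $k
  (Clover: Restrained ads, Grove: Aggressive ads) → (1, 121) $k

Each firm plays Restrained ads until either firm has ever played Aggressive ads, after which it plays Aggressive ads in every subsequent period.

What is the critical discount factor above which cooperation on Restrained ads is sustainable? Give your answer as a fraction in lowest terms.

83/(1−β) ≥ 121 + 31β/(1−β)
83 ≥ 121 − 90β
β ≥ 38/90 = 19/45.

19/45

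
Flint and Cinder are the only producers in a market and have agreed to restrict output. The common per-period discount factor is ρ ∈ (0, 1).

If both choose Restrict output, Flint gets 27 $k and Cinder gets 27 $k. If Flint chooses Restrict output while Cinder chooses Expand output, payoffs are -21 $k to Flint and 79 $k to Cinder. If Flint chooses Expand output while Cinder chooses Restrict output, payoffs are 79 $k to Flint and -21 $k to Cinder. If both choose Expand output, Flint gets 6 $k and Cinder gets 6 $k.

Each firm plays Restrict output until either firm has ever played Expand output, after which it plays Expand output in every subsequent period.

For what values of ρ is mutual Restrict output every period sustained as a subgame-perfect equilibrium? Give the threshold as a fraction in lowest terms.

27/(1−ρ) ≥ 79 + 6ρ/(1−ρ)
27 ≥ 79 − 73ρ
ρ ≥ 52/73.

52/73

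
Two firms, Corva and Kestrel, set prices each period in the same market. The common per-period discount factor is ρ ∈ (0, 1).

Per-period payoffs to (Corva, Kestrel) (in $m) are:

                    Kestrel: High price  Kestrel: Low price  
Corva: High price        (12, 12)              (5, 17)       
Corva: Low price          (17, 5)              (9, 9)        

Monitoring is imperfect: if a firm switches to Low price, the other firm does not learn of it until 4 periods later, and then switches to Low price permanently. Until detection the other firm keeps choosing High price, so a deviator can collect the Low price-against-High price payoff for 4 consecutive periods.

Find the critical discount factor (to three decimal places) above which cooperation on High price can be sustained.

Deviating for the 4 undetected periods gains 17−12 = 5 per period over cooperation, then loses 12−9 = 3 per period forever once punishment starts.
Gain: 5(1 + ρ + … + ρ^3); loss: 3·ρ^4/(1−ρ).
No profitable deviation ⇔ 5(1−ρ^4) ≤ 3·ρ^4, i.e. ρ^4 ≥ 5/(5+3) = 5/8.
Hence ρ ≥ (5/8)^(1/4) ≈ 0.889.

0.889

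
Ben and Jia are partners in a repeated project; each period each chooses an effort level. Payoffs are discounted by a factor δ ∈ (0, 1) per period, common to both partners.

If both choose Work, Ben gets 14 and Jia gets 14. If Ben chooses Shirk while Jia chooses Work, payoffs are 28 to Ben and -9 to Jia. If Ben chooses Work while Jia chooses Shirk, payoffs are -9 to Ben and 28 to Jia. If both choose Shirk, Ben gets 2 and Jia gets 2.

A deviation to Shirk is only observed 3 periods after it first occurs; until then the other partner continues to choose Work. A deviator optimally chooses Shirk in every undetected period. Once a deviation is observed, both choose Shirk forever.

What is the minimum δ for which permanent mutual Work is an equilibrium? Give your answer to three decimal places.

0.814

Deviating for the 3 undetected periods gains 28−14 = 14 per period over cooperation, then loses 14−2 = 12 per period forever once punishment starts.
Gain: 14(1 + δ + … + δ^2); loss: 12·δ^3/(1−δ).
No profitable deviation ⇔ 14(1−δ^3) ≤ 12·δ^3, i.e. δ^3 ≥ 14/(14+12) = 7/13.
Hence δ ≥ (7/13)^(1/3) ≈ 0.814.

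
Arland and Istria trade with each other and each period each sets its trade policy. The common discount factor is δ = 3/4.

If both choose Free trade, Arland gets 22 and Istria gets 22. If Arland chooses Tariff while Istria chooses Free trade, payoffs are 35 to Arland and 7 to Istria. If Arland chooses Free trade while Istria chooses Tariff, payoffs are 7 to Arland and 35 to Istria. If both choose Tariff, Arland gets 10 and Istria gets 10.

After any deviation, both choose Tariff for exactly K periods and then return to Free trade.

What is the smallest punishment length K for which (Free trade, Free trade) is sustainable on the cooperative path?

No profitable deviation requires (22−10)(δ+…+δ^K) ≥ 35−22, i.e. δ+…+δ^K ≥ 13/12 ≈ 1.0833.
With δ = 3/4, the partial sums are K=1: 0.7500, K=2: 1.3125.
K = 2 is the first length at which the sum reaches 1.0833.

2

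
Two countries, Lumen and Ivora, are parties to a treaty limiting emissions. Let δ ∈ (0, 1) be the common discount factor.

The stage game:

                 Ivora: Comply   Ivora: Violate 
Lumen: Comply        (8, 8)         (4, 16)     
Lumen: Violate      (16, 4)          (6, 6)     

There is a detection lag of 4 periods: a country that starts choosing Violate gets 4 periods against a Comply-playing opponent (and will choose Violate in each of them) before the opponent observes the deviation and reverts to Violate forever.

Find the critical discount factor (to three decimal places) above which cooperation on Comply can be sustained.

0.946

A deviator earns 16 for 4 periods, then 6 forever; cooperating earns 8 forever. Multiplying the IC by (1−δ):
8 ≥ 16(1−δ^4) + 6δ^4, so 10·δ^4 ≥ 8 and δ^4 ≥ 4/5.
δ ≥ (4/5)^(1/4) ≈ 0.946.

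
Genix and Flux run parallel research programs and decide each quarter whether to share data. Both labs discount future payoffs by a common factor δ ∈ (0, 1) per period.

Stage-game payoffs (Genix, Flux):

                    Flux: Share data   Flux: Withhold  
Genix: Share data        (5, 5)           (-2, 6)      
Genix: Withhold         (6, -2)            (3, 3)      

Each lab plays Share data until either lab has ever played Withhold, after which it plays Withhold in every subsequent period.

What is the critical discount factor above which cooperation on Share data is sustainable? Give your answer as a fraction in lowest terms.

One-period gain from deviating is 6 − 5 = 1. The loss is 5 − 3 = 2 in every subsequent period, with present value 2·δ/(1−δ).
Deviation is unprofitable when 2·δ/(1−δ) ≥ 1, i.e. δ/(1−δ) ≥ 1/2.
Equivalently δ ≥ 1/(1+2) = 1/3.

1/3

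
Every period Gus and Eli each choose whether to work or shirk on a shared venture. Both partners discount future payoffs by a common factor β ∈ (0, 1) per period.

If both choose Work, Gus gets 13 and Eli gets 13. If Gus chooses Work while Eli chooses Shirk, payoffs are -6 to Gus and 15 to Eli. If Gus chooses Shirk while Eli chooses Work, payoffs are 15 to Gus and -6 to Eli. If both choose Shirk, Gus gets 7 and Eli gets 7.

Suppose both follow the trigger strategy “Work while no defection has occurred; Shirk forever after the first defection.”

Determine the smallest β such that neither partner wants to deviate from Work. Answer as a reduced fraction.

Under grim trigger the critical discount factor is (T−C)/(T−P) with T = 15, C = 13, P = 7.
β* = (15−13)/(15−7) = 2/8 = 1/4.

1/4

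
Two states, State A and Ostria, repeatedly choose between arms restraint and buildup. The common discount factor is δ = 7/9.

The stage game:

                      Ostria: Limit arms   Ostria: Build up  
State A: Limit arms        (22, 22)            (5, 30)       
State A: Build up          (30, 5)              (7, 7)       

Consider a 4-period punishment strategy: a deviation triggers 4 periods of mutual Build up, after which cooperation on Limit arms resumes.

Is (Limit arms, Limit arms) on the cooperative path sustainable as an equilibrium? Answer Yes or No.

Comparing payoff streams over the 5 periods until play realigns: cooperate → 22(1+δ+…+δ^4); deviate → 30 + 7(δ+…+δ^4).
Cooperation is sustained iff (22−7)(δ+…+δ^4) ≥ 30−22.
δ+…+δ^4 = 7/9·(1−(7/9)^4)/(1−7/9) = 2.2192, and (30−22)/(22−7) = 0.5333.
2.2192 ≥ 0.5333, so cooperation is sustainable.

Yes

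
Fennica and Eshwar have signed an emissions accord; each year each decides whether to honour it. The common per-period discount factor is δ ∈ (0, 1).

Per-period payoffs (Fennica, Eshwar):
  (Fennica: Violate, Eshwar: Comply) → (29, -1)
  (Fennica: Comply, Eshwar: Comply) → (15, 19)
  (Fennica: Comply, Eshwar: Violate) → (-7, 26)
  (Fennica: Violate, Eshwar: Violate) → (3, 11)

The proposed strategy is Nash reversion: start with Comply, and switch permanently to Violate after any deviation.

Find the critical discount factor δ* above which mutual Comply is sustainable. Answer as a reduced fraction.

7/13

For Fennica: deviation gain 29−15 = 14, per-period punishment loss 15−3 = 12. IC gives δ ≥ 14/26 = 7/13.
For Eshwar: gain 7, loss 8 per period, so δ ≥ 7/15.
The tighter constraint is Fennica's, so cooperation needs δ ≥ 7/13.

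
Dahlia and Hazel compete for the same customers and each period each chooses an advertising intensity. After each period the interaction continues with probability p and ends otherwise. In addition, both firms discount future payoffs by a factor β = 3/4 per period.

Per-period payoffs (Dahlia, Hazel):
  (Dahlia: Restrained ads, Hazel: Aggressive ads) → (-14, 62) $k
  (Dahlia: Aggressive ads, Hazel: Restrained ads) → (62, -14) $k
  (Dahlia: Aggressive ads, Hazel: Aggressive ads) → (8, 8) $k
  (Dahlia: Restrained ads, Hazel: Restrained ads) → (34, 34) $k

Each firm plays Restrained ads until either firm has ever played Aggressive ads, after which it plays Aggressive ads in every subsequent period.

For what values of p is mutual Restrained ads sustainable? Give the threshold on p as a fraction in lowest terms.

With continuation probability p and discount β, the effective per-period discount factor is βp.
Grim-trigger IC: βp ≥ (62−34)/(62−8) = 14/27.
So p ≥ (14/27)/(3/4) = 56/81.

56/81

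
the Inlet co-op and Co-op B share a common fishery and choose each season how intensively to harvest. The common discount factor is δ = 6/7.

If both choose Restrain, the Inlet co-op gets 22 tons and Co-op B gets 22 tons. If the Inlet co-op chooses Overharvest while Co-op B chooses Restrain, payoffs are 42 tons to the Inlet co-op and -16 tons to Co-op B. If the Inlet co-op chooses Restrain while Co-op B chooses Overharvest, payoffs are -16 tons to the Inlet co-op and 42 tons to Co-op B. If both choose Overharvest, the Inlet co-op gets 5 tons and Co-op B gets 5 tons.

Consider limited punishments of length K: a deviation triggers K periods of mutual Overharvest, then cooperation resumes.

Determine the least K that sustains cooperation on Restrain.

2

Need Σ_{k=1}^{K} δ^k ≥ (42−22)/(22−5) = 1.1765 at δ = 6/7.
At K = 1 the sum is 0.8571 < 1.1765; at K = 2 it is 1.5918 ≥ 1.1765.
So the minimum punishment length is K = 2.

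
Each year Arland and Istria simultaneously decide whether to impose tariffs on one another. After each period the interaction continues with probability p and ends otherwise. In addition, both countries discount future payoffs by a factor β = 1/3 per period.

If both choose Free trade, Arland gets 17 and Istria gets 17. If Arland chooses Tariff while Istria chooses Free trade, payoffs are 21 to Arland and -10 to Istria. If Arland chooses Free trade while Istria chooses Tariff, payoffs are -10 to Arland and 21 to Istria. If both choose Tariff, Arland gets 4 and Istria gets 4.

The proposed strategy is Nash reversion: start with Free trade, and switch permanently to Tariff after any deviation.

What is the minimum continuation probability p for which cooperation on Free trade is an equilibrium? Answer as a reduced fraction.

Expected continuation weight on next period's payoff is β·p = 1/3·p, which plays the role of the discount factor.
Cooperation requires 1/3·p ≥ (21−17)/(21−4) = 4/17, hence p ≥ 12/17.

12/17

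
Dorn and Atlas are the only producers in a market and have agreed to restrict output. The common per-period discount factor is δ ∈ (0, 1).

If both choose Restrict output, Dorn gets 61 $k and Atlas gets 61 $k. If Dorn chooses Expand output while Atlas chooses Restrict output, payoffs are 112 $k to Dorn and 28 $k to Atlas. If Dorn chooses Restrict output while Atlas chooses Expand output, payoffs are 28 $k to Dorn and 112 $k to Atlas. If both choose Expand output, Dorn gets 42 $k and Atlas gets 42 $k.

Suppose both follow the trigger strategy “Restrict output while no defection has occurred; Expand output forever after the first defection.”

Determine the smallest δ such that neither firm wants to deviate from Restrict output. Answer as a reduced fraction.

51/70

61/(1−δ) ≥ 112 + 42δ/(1−δ)
61 ≥ 112 − 70δ
δ ≥ 51/70.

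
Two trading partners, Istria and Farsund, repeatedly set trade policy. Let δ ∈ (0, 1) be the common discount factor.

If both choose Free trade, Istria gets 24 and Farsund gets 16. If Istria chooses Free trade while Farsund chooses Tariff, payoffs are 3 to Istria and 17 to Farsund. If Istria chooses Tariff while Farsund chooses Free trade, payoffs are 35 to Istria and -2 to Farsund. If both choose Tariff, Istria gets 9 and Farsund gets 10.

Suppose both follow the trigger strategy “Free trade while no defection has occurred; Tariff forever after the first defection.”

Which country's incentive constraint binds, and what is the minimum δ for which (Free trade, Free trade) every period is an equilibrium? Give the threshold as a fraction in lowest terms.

Istria; δ ≥ 11/26

Istria's threshold: (35−24)/(35−9) = 11/26.
Farsund's threshold: (17−16)/(17−10) = 1/7.
11/26 > 1/7, so Istria binds and δ* = 11/26.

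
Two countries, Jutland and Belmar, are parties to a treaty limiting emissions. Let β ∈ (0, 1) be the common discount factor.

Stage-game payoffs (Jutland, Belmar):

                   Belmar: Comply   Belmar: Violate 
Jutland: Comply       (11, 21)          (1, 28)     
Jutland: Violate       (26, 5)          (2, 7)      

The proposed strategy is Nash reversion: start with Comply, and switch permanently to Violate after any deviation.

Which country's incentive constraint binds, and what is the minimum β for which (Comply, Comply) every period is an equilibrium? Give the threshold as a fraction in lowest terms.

For Jutland: deviation gain 26−11 = 15, per-period punishment loss 11−2 = 9. IC gives β ≥ 15/24 = 5/8.
For Belmar: gain 7, loss 14 per period, so β ≥ 7/21 = 1/3.
The tighter constraint is Jutland's, so cooperation needs β ≥ 5/8.

Jutland; β ≥ 5/8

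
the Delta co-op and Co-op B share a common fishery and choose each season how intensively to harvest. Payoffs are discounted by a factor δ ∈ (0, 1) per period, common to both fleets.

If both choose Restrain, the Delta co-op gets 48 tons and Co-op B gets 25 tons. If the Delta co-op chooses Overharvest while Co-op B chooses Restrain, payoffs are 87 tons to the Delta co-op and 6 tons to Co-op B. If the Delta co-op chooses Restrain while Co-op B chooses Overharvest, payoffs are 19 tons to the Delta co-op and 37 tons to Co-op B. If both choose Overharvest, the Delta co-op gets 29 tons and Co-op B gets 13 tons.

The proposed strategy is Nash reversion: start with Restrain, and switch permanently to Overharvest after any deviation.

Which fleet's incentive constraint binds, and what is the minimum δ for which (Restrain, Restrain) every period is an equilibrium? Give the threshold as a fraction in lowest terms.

the Delta co-op: cooperation gives 48 each period; deviation gives 87 once then 29 forever.
  48/(1−δ) ≥ 87 + 29δ/(1−δ) ⇒ δ ≥ 39/58.
Co-op B: cooperation gives 25 each period; deviation gives 37 once then 13 forever.
  δ ≥ 12/24 = 1/2.
Both must hold, so the binding constraint is the Delta co-op's: δ ≥ 39/58.

the Delta co-op; δ ≥ 39/58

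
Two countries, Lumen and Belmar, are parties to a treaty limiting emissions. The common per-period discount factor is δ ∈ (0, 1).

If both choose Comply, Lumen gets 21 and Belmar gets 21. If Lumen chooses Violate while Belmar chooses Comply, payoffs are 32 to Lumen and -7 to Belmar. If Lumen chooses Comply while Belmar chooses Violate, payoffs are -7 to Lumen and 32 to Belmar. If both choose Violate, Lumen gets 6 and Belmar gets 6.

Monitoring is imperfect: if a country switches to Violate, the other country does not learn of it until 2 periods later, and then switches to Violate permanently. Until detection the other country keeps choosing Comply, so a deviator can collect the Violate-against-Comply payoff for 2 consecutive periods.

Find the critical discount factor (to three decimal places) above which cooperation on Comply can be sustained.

0.650

The best deviation is to choose Violate for all 2 undetected periods, earning 32 each, then 6 forever once detected.
Deviation value: 32(1−δ^2)/(1−δ) + 6δ^2/(1−δ); cooperation value: 21/(1−δ).
IC: 21 ≥ 32(1−δ^2) + 6δ^2 = 32 − 26δ^2.
So δ^2 ≥ 11/26, giving δ ≥ (11/26)^(1/2) ≈ 0.650.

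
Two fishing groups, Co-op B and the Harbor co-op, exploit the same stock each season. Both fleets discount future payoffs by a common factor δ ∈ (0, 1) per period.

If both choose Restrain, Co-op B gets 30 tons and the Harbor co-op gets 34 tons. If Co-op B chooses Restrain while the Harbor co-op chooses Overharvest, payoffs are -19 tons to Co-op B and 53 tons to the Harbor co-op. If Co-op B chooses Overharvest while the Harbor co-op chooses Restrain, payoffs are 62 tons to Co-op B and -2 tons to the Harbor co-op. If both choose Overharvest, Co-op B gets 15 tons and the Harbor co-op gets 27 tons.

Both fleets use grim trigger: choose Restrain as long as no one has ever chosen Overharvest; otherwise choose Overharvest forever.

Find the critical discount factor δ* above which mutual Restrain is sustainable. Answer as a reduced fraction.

19/26

Co-op B's threshold: (62−30)/(62−15) = 32/47.
the Harbor co-op's threshold: (53−34)/(53−27) = 19/26.
32/47 < 19/26, so the Harbor co-op binds and δ* = 19/26.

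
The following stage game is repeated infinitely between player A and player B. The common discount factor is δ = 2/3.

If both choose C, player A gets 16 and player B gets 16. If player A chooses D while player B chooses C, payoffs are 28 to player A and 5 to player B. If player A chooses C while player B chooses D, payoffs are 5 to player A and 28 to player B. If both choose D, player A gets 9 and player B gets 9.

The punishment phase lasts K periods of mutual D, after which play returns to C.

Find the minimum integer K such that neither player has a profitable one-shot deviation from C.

IC: δ(1−δ^K)/(1−δ) ≥ (28−16)/(16−9) = 12/7.
With δ = 2/3: need 1 − δ^K ≥ 12/7·(1−2/3)/(2/3), i.e. δ^K ≤ 0.1429.
Since (2/3)^4 = 0.1975 and (2/3)^5 = 0.1317, the smallest such K is 5.

5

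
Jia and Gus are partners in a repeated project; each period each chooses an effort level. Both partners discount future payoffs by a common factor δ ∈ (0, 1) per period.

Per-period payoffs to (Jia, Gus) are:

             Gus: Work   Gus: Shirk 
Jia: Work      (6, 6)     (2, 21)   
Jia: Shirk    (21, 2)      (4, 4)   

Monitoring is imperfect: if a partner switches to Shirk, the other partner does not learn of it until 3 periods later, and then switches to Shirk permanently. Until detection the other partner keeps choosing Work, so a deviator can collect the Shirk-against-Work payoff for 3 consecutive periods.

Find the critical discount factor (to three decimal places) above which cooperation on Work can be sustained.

0.959

A deviator earns 21 for 3 periods, then 4 forever; cooperating earns 6 forever. Multiplying the IC by (1−δ):
6 ≥ 21(1−δ^3) + 4δ^3, so 17·δ^3 ≥ 15 and δ^3 ≥ 15/17.
δ ≥ (15/17)^(1/3) ≈ 0.959.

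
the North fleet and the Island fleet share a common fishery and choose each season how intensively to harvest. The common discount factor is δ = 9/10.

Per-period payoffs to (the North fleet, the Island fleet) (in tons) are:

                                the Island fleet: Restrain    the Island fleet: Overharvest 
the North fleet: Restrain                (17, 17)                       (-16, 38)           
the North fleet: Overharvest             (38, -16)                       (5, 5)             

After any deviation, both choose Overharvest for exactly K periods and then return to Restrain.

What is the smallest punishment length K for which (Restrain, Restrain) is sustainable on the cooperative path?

Need Σ_{k=1}^{K} δ^k ≥ (38−17)/(17−5) = 1.7500 at δ = 9/10.
At K = 2 the sum is 1.7100 < 1.7500; at K = 3 it is 2.4390 ≥ 1.7500.
So the minimum punishment length is K = 3.

3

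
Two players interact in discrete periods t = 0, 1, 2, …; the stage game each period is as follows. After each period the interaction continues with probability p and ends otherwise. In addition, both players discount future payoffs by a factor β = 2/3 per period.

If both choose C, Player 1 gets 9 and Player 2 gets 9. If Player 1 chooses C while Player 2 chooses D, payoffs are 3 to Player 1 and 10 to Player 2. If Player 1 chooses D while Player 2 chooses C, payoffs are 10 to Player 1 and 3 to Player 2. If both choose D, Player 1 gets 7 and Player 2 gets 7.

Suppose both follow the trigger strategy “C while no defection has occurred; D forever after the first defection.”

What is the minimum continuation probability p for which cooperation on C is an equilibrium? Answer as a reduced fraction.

Expected continuation weight on next period's payoff is β·p = 2/3·p, which plays the role of the discount factor.
Cooperation requires 2/3·p ≥ (10−9)/(10−7) = 1/3, hence p ≥ 1/2.

1/2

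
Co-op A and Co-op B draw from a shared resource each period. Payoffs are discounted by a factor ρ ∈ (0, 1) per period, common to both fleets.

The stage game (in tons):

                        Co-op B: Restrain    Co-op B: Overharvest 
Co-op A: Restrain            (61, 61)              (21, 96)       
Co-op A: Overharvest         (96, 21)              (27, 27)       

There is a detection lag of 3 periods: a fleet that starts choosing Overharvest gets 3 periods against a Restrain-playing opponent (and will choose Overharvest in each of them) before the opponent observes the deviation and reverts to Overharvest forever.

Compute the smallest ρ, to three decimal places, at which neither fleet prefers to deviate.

0.798

The best deviation is to choose Overharvest for all 3 undetected periods, earning 96 each, then 27 forever once detected.
Deviation value: 96(1−ρ^3)/(1−ρ) + 27ρ^3/(1−ρ); cooperation value: 61/(1−ρ).
IC: 61 ≥ 96(1−ρ^3) + 27ρ^3 = 96 − 69ρ^3.
So ρ^3 ≥ 35/69, giving ρ ≥ (35/69)^(1/3) ≈ 0.798.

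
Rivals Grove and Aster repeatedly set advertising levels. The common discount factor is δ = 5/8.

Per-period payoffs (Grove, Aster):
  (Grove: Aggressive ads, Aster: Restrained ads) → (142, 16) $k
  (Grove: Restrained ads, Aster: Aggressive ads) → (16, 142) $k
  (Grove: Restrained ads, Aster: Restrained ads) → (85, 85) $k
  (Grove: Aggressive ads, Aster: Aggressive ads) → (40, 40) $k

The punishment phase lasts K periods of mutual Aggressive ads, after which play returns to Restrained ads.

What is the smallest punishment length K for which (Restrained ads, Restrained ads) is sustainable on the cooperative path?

4

No profitable deviation requires (85−40)(δ+…+δ^K) ≥ 142−85, i.e. δ+…+δ^K ≥ 19/15 ≈ 1.2667.
With δ = 5/8, the partial sums are K=1: 0.6250, K=2: 1.0156, K=3: 1.2598, K=4: 1.4124.
K = 4 is the first length at which the sum reaches 1.2667.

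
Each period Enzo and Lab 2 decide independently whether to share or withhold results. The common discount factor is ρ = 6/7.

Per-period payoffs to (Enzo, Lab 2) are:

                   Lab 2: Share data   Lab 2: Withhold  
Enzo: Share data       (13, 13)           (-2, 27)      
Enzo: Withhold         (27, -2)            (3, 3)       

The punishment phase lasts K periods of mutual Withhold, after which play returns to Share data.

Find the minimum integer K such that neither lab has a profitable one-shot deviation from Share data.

Need Σ_{k=1}^{K} ρ^k ≥ (27−13)/(13−3) = 1.4000 at ρ = 6/7.
At K = 1 the sum is 0.8571 < 1.4000; at K = 2 it is 1.5918 ≥ 1.4000.
So the minimum punishment length is K = 2.

2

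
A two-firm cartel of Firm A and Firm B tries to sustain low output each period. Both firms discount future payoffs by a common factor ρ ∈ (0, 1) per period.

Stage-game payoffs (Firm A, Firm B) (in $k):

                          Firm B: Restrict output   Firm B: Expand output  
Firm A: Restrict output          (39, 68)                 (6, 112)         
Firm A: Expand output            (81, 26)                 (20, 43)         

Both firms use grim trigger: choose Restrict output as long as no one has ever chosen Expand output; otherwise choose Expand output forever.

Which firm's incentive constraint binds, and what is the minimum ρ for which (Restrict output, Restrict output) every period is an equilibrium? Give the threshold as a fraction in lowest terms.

Firm A: cooperation gives 39 each period; deviation gives 81 once then 20 forever.
  39/(1−ρ) ≥ 81 + 20ρ/(1−ρ) ⇒ ρ ≥ 42/61.
Firm B: cooperation gives 68 each period; deviation gives 112 once then 43 forever.
  ρ ≥ 44/69.
Both must hold, so the binding constraint is Firm A's: ρ ≥ 42/61.

Firm A; ρ ≥ 42/61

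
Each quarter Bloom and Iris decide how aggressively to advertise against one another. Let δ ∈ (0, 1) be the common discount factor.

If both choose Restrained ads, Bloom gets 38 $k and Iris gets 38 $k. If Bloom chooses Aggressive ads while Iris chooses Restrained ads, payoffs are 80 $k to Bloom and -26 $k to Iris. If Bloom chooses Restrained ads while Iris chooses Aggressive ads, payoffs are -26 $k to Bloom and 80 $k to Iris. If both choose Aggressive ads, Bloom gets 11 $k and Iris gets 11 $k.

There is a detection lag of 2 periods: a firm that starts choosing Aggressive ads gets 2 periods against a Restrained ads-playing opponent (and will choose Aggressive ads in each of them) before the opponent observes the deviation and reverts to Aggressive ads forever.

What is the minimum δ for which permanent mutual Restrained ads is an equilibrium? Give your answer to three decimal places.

The best deviation is to choose Aggressive ads for all 2 undetected periods, earning 80 each, then 11 forever once detected.
Deviation value: 80(1−δ^2)/(1−δ) + 11δ^2/(1−δ); cooperation value: 38/(1−δ).
IC: 38 ≥ 80(1−δ^2) + 11δ^2 = 80 − 69δ^2.
So δ^2 ≥ 42/69 = 14/23, giving δ ≥ (14/23)^(1/2) ≈ 0.780.

0.780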